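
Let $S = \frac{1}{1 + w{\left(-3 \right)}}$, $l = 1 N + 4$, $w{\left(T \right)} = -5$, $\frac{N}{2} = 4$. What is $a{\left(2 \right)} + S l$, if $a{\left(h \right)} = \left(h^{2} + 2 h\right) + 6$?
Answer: $11$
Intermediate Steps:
$N = 8$ ($N = 2 \cdot 4 = 8$)
$l = 12$ ($l = 1 \cdot 8 + 4 = 8 + 4 = 12$)
$S = - \frac{1}{4}$ ($S = \frac{1}{1 - 5} = \frac{1}{-4} = - \frac{1}{4} \approx -0.25$)
$a{\left(h \right)} = 6 + h^{2} + 2 h$
$a{\left(2 \right)} + S l = \left(6 + 2^{2} + 2 \cdot 2\right) - 3 = \left(6 + 4 + 4\right) - 3 = 14 - 3 = 11$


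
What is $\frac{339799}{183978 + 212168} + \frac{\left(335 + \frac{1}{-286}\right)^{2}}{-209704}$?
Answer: $\frac{1096093093122295}{3397535945264032} \approx 0.32261$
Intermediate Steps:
$\frac{339799}{183978 + 212168} + \frac{\left(335 + \frac{1}{-286}\right)^{2}}{-209704} = \frac{339799}{396146} + \left(335 - \frac{1}{286}\right)^{2} \left(- \frac{1}{209704}\right) = 339799 \cdot \frac{1}{396146} + \left(\frac{95809}{286}\right)^{2} \left(- \frac{1}{209704}\right) = \frac{339799}{396146} + \frac{9179364481}{81796} \left(- \frac{1}{209704}\right) = \frac{339799}{396146} - \frac{9179364481}{17152948384} = \frac{1096093093122295}{3397535945264032}$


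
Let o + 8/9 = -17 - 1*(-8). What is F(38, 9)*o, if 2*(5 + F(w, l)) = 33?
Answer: -2047/18 ≈ -113.72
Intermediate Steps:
F(w, l) = 23/2 (F(w, l) = -5 + (½)*33 = -5 + 33/2 = 23/2)
o = -89/9 (o = -8/9 + (-17 - 1*(-8)) = -8/9 + (-17 + 8) = -8/9 - 9 = -89/9 ≈ -9.8889)
F(38, 9)*o = (23/2)*(-89/9) = -2047/18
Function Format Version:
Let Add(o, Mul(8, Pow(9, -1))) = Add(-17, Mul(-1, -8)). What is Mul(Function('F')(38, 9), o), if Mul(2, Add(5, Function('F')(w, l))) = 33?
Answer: Rational(-2047, 18) ≈ -113.72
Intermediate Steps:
Function('F')(w, l) = Rational(23, 2) (Function('F')(w, l) = Add(-5, Mul(Rational(1, 2), 33)) = Add(-5, Rational(33, 2)) = Rational(23, 2))
o = Rational(-89, 9) (o = Add(Rational(-8, 9), Add(-17, Mul(-1, -8))) = Add(Rational(-8, 9), Add(-17, 8)) = Add(Rational(-8, 9), -9) = Rational(-89, 9) ≈ -9.8889)
Mul(Function('F')(38, 9), o) = Mul(Rational(23, 2), Rational(-89, 9)) = Rational(-2047, 18)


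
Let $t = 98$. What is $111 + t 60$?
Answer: $5991$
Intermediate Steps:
$111 + t 60 = 111 + 98 \cdot 60 = 111 + 5880 = 5991$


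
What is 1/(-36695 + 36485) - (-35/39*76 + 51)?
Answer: 46957/2730 ≈ 17.200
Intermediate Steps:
1/(-36695 + 36485) - (-35/39*76 + 51) = 1/(-210) - (-35*1/39*76 + 51) = -1/210 - (-35/39*76 + 51) = -1/210 - (-2660/39 + 51) = -1/210 - 1*(-671/39) = -1/210 + 671/39 = 46957/2730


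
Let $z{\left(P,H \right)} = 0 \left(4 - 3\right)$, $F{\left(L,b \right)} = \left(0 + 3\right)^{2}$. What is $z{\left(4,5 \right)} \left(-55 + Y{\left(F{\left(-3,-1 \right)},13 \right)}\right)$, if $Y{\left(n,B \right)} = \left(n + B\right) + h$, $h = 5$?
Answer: $0$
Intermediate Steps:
$F{\left(L,b \right)} = 9$ ($F{\left(L,b \right)} = 3^{2} = 9$)
$Y{\left(n,B \right)} = 5 + B + n$ ($Y{\left(n,B \right)} = \left(n + B\right) + 5 = \left(B + n\right) + 5 = 5 + B + n$)
$z{\left(P,H \right)} = 0$ ($z{\left(P,H \right)} = 0 \cdot 1 = 0$)
$z{\left(4,5 \right)} \left(-55 + Y{\left(F{\left(-3,-1 \right)},13 \right)}\right) = 0 \left(-55 + \left(5 + 13 + 9\right)\right) = 0 \left(-55 + 27\right) = 0 \left(-28\right) = 0$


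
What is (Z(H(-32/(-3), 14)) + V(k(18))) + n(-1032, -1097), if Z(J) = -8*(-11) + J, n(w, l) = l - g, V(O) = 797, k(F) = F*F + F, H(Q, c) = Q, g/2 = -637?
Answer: 3218/3 ≈ 1072.7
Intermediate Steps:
g = -1274 (g = 2*(-637) = -1274)
k(F) = F + F**2 (k(F) = F**2 + F = F + F**2)
n(w, l) = 1274 + l (n(w, l) = l - 1*(-1274) = l + 1274 = 1274 + l)
Z(J) = 88 + J
(Z(H(-32/(-3), 14)) + V(k(18))) + n(-1032, -1097) = ((88 - 32/(-3)) + 797) + (1274 - 1097) = ((88 - 32*(-1/3)) + 797) + 177 = ((88 + 32/3) + 797) + 177 = (296/3 + 797) + 177 = 2687/3 + 177 = 3218/3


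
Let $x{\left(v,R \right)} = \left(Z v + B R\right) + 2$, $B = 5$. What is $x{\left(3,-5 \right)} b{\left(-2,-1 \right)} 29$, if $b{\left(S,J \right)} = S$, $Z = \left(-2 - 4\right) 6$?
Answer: $7598$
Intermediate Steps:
$Z = -36$ ($Z = \left(-6\right) 6 = -36$)
$x{\left(v,R \right)} = 2 - 36 v + 5 R$ ($x{\left(v,R \right)} = \left(- 36 v + 5 R\right) + 2 = 2 - 36 v + 5 R$)
$x{\left(3,-5 \right)} b{\left(-2,-1 \right)} 29 = \left(2 - 108 + 5 \left(-5\right)\right) \left(-2\right) 29 = \left(2 - 108 - 25\right) \left(-2\right) 29 = \left(-131\right) \left(-2\right) 29 = 262 \cdot 29 = 7598$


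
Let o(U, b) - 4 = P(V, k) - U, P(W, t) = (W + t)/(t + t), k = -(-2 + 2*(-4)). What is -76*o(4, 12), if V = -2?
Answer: -152/5 ≈ -30.400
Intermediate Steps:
k = 10 (k = -(-2 - 8) = -1*(-10) = 10)
P(W, t) = (W + t)/(2*t) (P(W, t) = (W + t)/((2*t)) = (W + t)*(1/(2*t)) = (W + t)/(2*t))
o(U, b) = 22/5 - U (o(U, b) = 4 + ((½)*(-2 + 10)/10 - U) = 4 + ((½)*(⅒)*8 - U) = 4 + (⅖ - U) = 22/5 - U)
-76*o(4, 12) = -76*(22/5 - 1*4) = -76*(22/5 - 4) = -76*2/5 = -4*38/5 = -152/5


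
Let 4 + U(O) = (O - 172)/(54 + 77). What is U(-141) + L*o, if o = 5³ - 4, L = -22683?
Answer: -359549070/131 ≈ -2.7446e+6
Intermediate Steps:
U(O) = -696/131 + O/131 (U(O) = -4 + (O - 172)/(54 + 77) = -4 + (-172 + O)/131 = -4 + (-172 + O)*(1/131) = -4 + (-172/131 + O/131) = -696/131 + O/131)
o = 121 (o = 125 - 4 = 121)
U(-141) + L*o = (-696/131 + (1/131)*(-141)) - 22683*121 = (-696/131 - 141/131) - 2744643 = -837/131 - 2744643 = -359549070/131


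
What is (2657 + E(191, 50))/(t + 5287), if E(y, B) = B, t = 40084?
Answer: 2707/45371 ≈ 0.059664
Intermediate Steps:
(2657 + E(191, 50))/(t + 5287) = (2657 + 50)/(40084 + 5287) = 2707/45371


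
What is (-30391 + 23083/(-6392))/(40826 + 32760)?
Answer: -194282355/470361712 ≈ -0.41305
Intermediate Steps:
(-30391 + 23083/(-6392))/(40826 + 32760) = (-30391 + 23083*(-1/6392))/73586 = (-30391 - 23083/6392)*(1/73586) = -194282355/6392*1/73586 = -194282355/470361712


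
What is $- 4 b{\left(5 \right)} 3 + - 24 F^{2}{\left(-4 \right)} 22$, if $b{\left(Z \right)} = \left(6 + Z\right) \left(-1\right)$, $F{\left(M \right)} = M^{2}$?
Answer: $-135036$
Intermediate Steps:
$b{\left(Z \right)} = -6 - Z$
$- 4 b{\left(5 \right)} 3 + - 24 F^{2}{\left(-4 \right)} 22 = - 4 \left(-6 - 5\right) 3 + - 24 \left(\left(-4\right)^{2}\right)^{2} \cdot 22 = - 4 \left(-6 - 5\right) 3 + - 24 \cdot 16^{2} \cdot 22 = \left(-4\right) \left(-11\right) 3 + \left(-24\right) 256 \cdot 22 = 44 \cdot 3 - 135168 = 132 - 135168 = -135036$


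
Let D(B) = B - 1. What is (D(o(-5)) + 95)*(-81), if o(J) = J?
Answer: -7209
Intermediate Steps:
D(B) = -1 + B
(D(o(-5)) + 95)*(-81) = ((-1 - 5) + 95)*(-81) = (-6 + 95)*(-81) = 89*(-81) = -7209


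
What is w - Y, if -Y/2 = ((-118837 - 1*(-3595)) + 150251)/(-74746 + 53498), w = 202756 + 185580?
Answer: 4125646655/10624 ≈ 3.8833e+5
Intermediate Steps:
w = 388336
Y = 35009/10624 (Y = -2*((-118837 - 1*(-3595)) + 150251)/(-74746 + 53498) = -2*((-118837 + 3595) + 150251)/(-21248) = -2*(-115242 + 150251)*(-1)/21248 = -70018*(-1)/21248 = -2*(-35009/21248) = 35009/10624 ≈ 3.2953)
w - Y = 388336 - 1*35009/10624 = 388336 - 35009/10624 = 4125646655/10624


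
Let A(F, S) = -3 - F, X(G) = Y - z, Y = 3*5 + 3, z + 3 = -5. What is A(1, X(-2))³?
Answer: -64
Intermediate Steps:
z = -8 (z = -3 - 5 = -8)
Y = 18 (Y = 15 + 3 = 18)
X(G) = 26 (X(G) = 18 - 1*(-8) = 18 + 8 = 26)
A(1, X(-2))³ = (-3 - 1*1)³ = (-3 - 1)³ = (-4)³ = -64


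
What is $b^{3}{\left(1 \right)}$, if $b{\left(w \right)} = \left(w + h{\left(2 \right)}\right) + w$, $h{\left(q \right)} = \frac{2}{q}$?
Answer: $27$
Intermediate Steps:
$b{\left(w \right)} = 1 + 2 w$ ($b{\left(w \right)} = \left(w + \frac{2}{2}\right) + w = \left(w + 2 \cdot \frac{1}{2}\right) + w = \left(w + 1\right) + w = \left(1 + w\right) + w = 1 + 2 w$)
$b^{3}{\left(1 \right)} = \left(1 + 2 \cdot 1\right)^{3} = \left(1 + 2\right)^{3} = 3^{3} = 27$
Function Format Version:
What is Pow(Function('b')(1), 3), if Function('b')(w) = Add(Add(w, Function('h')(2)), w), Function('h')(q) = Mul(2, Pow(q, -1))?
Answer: 27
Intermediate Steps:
Function('b')(w) = Add(1, Mul(2, w)) (Function('b')(w) = Add(Add(w, Mul(2, Pow(2, -1))), w) = Add(Add(w, Mul(2, Rational(1, 2))), w) = Add(Add(w, 1), w) = Add(Add(1, w), w) = Add(1, Mul(2, w)))
Pow(Function('b')(1), 3) = Pow(Add(1, Mul(2, 1)), 3) = Pow(Add(1, 2), 3) = Pow(3, 3) = 27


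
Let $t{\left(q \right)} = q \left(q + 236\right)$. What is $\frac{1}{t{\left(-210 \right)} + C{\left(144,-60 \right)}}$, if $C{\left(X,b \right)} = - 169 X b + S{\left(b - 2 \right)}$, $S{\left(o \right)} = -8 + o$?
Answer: $\frac{1}{1454630} \approx 6.8746 \cdot 10^{-7}$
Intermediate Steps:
$t{\left(q \right)} = q \left(236 + q\right)$
$C{\left(X,b \right)} = -10 + b - 169 X b$ ($C{\left(X,b \right)} = - 169 X b + \left(-8 + \left(b - 2\right)\right) = - 169 X b + \left(-8 + \left(-2 + b\right)\right) = - 169 X b + \left(-10 + b\right) = -10 + b - 169 X b$)
$\frac{1}{t{\left(-210 \right)} + C{\left(144,-60 \right)}} = \frac{1}{- 210 \left(236 - 210\right) - \left(70 - 1460160\right)} = \frac{1}{\left(-210\right) 26 - -1460090} = \frac{1}{-5460 + 1460090} = \frac{1}{1454630}$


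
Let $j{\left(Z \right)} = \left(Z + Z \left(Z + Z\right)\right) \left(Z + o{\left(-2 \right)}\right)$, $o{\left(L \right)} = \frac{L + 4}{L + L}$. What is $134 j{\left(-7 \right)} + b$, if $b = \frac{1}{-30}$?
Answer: $- \frac{2743651}{30} \approx -91455.0$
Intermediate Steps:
$b = - \frac{1}{30} \approx -0.033333$
$o{\left(L \right)} = \frac{4 + L}{2 L}$
$j{\left(Z \right)} = \left(- \frac{1}{2} + Z\right) \left(Z + 2 Z^{2}\right)$ ($j{\left(Z \right)} = \left(Z + Z \left(Z + Z\right)\right) \left(Z + \frac{4 - 2}{2 \left(-2\right)}\right) = \left(Z + Z 2 Z\right) \left(Z + \frac{1}{2} \left(- \frac{1}{2}\right) 2\right) = \left(Z + 2 Z^{2}\right) \left(Z - \frac{1}{2}\right) = \left(Z + 2 Z^{2}\right) \left(- \frac{1}{2} + Z\right) = \left(- \frac{1}{2} + Z\right) \left(Z + 2 Z^{2}\right)$)
$134 j{\left(-7 \right)} + b = 134 \left(2 \left(-7\right)^{3} - - \frac{7}{2}\right) - \frac{1}{30} = 134 \left(2 \left(-343\right) + \frac{7}{2}\right) - \frac{1}{30} = 134 \left(-686 + \frac{7}{2}\right) - \frac{1}{30} = 134 \left(- \frac{1365}{2}\right) - \frac{1}{30} = -91455 - \frac{1}{30} = - \frac{2743651}{30}$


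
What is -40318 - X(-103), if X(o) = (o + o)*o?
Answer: -61536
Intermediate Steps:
X(o) = 2*o² (X(o) = (2*o)*o = 2*o²)
-40318 - X(-103) = -40318 - 2*(-103)² = -40318 - 2*10609 = -40318 - 1*21218 = -40318 - 21218 = -61536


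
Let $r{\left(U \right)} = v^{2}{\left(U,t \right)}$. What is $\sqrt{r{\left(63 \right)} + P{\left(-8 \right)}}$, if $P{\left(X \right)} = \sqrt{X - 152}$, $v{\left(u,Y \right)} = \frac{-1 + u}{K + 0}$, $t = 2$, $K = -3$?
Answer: $\frac{2 \sqrt{961 + 9 i \sqrt{10}}}{3} \approx 20.669 + 0.30599 i$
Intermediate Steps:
$v{\left(u,Y \right)} = \frac{1}{3} - \frac{u}{3}$ ($v{\left(u,Y \right)} = \frac{-1 + u}{-3 + 0} = \frac{-1 + u}{-3} = \left(-1 + u\right) \left(- \frac{1}{3}\right) = \frac{1}{3} - \frac{u}{3}$)
$P{\left(X \right)} = \sqrt{-152 + X}$
$r{\left(U \right)} = \left(\frac{1}{3} - \frac{U}{3}\right)^{2}$
$\sqrt{r{\left(63 \right)} + P{\left(-8 \right)}} = \sqrt{\frac{\left(1 - 63\right)^{2}}{9} + \sqrt{-152 - 8}} = \sqrt{\frac{\left(1 - 63\right)^{2}}{9} + \sqrt{-160}} = \sqrt{\frac{\left(-62\right)^{2}}{9} + 4 i \sqrt{10}} = \sqrt{\frac{1}{9} \cdot 3844 + 4 i \sqrt{10}} = \sqrt{\frac{3844}{9} + 4 i \sqrt{10}}$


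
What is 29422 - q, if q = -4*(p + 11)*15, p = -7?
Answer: 29662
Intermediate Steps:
q = -240 (q = -4*(-7 + 11)*15 = -4*4*15 = -16*15 = -240)
29422 - q = 29422 - 1*(-240) = 29422 + 240 = 29662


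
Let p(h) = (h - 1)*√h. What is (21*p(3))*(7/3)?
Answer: 98*√3 ≈ 169.74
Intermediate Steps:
p(h) = √h*(-1 + h) (p(h) = (-1 + h)*√h = √h*(-1 + h))
(21*p(3))*(7/3) = (21*(√3*(-1 + 3)))*(7/3) = (21*(√3*2))*(7*(⅓)) = (21*(2*√3))*(7/3) = (42*√3)*(7/3) = 98*√3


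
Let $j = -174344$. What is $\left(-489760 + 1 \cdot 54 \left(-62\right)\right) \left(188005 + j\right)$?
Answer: $-6736348388$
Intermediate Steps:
$\left(-489760 + 1 \cdot 54 \left(-62\right)\right) \left(188005 + j\right) = \left(-489760 + 1 \cdot 54 \left(-62\right)\right) \left(188005 - 174344\right) = \left(-489760 + 54 \left(-62\right)\right) 13661 = \left(-489760 - 3348\right) 13661 = \left(-493108\right) 13661 = -6736348388$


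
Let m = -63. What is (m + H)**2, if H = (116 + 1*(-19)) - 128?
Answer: 8836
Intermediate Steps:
H = -31 (H = (116 - 19) - 128 = 97 - 128 = -31)
(m + H)**2 = (-63 - 31)**2 = (-94)**2 = 8836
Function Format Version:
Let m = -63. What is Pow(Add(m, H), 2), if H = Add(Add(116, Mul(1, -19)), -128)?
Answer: 8836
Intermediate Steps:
H = -31 (H = Add(Add(116, -19), -128) = Add(97, -128) = -31)
Pow(Add(m, H), 2) = Pow(Add(-63, -31), 2) = Pow(-94, 2) = 8836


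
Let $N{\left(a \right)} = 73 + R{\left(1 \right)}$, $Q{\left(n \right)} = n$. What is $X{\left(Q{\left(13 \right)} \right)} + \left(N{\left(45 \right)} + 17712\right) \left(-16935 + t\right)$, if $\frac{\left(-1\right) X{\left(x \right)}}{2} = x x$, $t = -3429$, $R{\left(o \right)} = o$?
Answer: $-362194442$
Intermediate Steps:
$X{\left(x \right)} = - 2 x^{2}$ ($X{\left(x \right)} = - 2 x x = - 2 x^{2}$)
$N{\left(a \right)} = 74$ ($N{\left(a \right)} = 73 + 1 = 74$)
$X{\left(Q{\left(13 \right)} \right)} + \left(N{\left(45 \right)} + 17712\right) \left(-16935 + t\right) = - 2 \cdot 13^{2} + \left(74 + 17712\right) \left(-16935 - 3429\right) = \left(-2\right) 169 + 17786 \left(-20364\right) = -338 - 362194104 = -362194442$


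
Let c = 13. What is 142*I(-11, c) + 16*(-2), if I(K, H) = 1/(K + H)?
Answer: 39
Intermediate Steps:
I(K, H) = 1/(H + K)
142*I(-11, c) + 16*(-2) = 142/(13 - 11) + 16*(-2) = 142/2 - 32 = 142*(½) - 32 = 71 - 32 = 39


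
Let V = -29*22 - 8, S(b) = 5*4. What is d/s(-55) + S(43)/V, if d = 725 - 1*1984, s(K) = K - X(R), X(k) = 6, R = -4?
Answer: 406047/19703 ≈ 20.608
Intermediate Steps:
s(K) = -6 + K (s(K) = K - 1*6 = K - 6 = -6 + K)
d = -1259 (d = 725 - 1984 = -1259)
S(b) = 20
V = -646 (V = -638 - 8 = -646)
d/s(-55) + S(43)/V = -1259/(-6 - 55) + 20/(-646) = -1259/(-61) + 20*(-1/646) = -1259*(-1/61) - 10/323 = 1259/61 - 10/323 = 406047/19703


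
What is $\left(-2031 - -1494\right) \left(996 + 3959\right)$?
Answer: $-2660835$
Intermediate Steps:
$\left(-2031 - -1494\right) \left(996 + 3959\right) = \left(-2031 + 1494\right) 4955 = \left(-537\right) 4955 = -2660835$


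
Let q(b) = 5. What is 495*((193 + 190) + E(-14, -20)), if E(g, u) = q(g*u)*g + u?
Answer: 145035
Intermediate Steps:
E(g, u) = u + 5*g (E(g, u) = 5*g + u = u + 5*g)
495*((193 + 190) + E(-14, -20)) = 495*((193 + 190) + (-20 + 5*(-14))) = 495*(383 + (-20 - 70)) = 495*(383 - 90) = 495*293 = 145035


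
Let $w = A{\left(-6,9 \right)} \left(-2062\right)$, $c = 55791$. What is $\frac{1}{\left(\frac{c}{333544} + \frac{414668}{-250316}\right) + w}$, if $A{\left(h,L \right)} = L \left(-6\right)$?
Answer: $\frac{20872849976}{2324119012966789} \approx 8.981 \cdot 10^{-6}$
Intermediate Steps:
$A{\left(h,L \right)} = - 6 L$
$w = 111348$ ($w = \left(-6\right) 9 \left(-2062\right) = \left(-54\right) \left(-2062\right) = 111348$)
$\frac{1}{\left(\frac{c}{333544} + \frac{414668}{-250316}\right) + w} = \frac{1}{\left(\frac{55791}{333544} + \frac{414668}{-250316}\right) + 111348} = \frac{1}{\left(55791 \cdot \frac{1}{333544} + 414668 \left(- \frac{1}{250316}\right)\right) + 111348} = \frac{1}{\left(\frac{55791}{333544} - \frac{103667}{62579}\right) + 111348} = \frac{1}{- \frac{31086160859}{20872849976} + 111348} = \frac{1}{\frac{2324119012966789}{20872849976}} = \frac{20872849976}{2324119012966789}$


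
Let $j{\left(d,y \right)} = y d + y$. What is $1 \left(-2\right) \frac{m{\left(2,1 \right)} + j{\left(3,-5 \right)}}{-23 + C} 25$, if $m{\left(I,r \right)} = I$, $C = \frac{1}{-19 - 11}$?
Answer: $- \frac{27000}{691} \approx -39.074$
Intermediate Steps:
$C = - \frac{1}{30}$ ($C = \frac{1}{-30} = - \frac{1}{30} \approx -0.033333$)
$j{\left(d,y \right)} = y + d y$ ($j{\left(d,y \right)} = d y + y = y + d y$)
$1 \left(-2\right) \frac{m{\left(2,1 \right)} + j{\left(3,-5 \right)}}{-23 + C} 25 = 1 \left(-2\right) \frac{2 - 5 \left(1 + 3\right)}{-23 - \frac{1}{30}} \cdot 25 = - 2 \frac{2 - 20}{- \frac{691}{30}} \cdot 25 = - 2 \left(2 - 20\right) \left(- \frac{30}{691}\right) 25 = - 2 \left(\left(-18\right) \left(- \frac{30}{691}\right)\right) 25 = \left(-2\right) \frac{540}{691} \cdot 25 = \left(- \frac{1080}{691}\right) 25 = - \frac{27000}{691}$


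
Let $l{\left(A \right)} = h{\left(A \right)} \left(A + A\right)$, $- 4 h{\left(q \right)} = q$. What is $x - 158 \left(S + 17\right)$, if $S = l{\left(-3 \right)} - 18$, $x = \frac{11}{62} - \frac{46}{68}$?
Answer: $\frac{457700}{527} \approx 868.5$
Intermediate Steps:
$x = - \frac{263}{527}$ ($x = 11 \cdot \frac{1}{62} - \frac{23}{34} = \frac{11}{62} - \frac{23}{34} = - \frac{263}{527} \approx -0.49905$)
$h{\left(q \right)} = - \frac{q}{4}$
$l{\left(A \right)} = - \frac{A^{2}}{2}$ ($l{\left(A \right)} = - \frac{A}{4} \left(A + A\right) = - \frac{A}{4} \cdot 2 A = - \frac{A^{2}}{2}$)
$S = - \frac{45}{2}$ ($S = - \frac{\left(-3\right)^{2}}{2} - 18 = \left(- \frac{1}{2}\right) 9 - 18 = - \frac{9}{2} - 18 = - \frac{45}{2} \approx -22.5$)
$x - 158 \left(S + 17\right) = - \frac{263}{527} - 158 \left(- \frac{45}{2} + 17\right) = - \frac{263}{527} - -869 = - \frac{263}{527} + 869 = \frac{457700}{527}$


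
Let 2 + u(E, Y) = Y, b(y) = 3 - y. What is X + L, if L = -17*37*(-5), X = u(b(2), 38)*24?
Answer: 4009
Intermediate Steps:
u(E, Y) = -2 + Y
X = 864 (X = (-2 + 38)*24 = 36*24 = 864)
L = 3145 (L = -629*(-5) = 3145)
X + L = 864 + 3145 = 4009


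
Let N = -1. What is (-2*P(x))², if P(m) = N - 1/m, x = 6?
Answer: 49/9 ≈ 5.4444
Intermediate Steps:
P(m) = -1 - 1/m
(-2*P(x))² = (-2*(-1 - 1*6)/6)² = (-(-1 - 6)/3)² = (-(-7)/3)² = (-2*(-7/6))² = (7/3)² = 49/9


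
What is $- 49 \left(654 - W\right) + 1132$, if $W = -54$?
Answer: $-33560$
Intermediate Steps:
$- 49 \left(654 - W\right) + 1132 = - 49 \left(654 - -54\right) + 1132 = - 49 \left(654 + 54\right) + 1132 = \left(-49\right) 708 + 1132 = -34692 + 1132 = -33560$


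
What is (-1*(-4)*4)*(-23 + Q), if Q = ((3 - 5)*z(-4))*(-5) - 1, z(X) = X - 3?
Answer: -1504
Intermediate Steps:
z(X) = -3 + X
Q = -71 (Q = ((3 - 5)*(-3 - 4))*(-5) - 1 = -2*(-7)*(-5) - 1 = 14*(-5) - 1 = -70 - 1 = -71)
(-1*(-4)*4)*(-23 + Q) = (-1*(-4)*4)*(-23 - 71) = (4*4)*(-94) = 16*(-94) = -1504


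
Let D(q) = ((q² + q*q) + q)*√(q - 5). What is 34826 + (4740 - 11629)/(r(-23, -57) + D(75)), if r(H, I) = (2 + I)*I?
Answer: 20821458104711/597871035 - 1040239*√70/119574207 ≈ 34826.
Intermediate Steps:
r(H, I) = I*(2 + I)
D(q) = √(-5 + q)*(q + 2*q²) (D(q) = ((q² + q²) + q)*√(-5 + q) = (2*q² + q)*√(-5 + q) = (q + 2*q²)*√(-5 + q) = √(-5 + q)*(q + 2*q²))
34826 + (4740 - 11629)/(r(-23, -57) + D(75)) = 34826 + (4740 - 11629)/(-57*(2 - 57) + 75*√(-5 + 75)*(1 + 2*75)) = 34826 - 6889/(-57*(-55) + 75*√70*(1 + 150)) = 34826 - 6889/(3135 + 75*√70*151) = 34826 - 6889/(3135 + 11325*√70)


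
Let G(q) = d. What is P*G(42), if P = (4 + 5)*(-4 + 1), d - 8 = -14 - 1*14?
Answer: 540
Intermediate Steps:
d = -20 (d = 8 + (-14 - 1*14) = 8 + (-14 - 14) = 8 - 28 = -20)
G(q) = -20
P = -27 (P = 9*(-3) = -27)
P*G(42) = -27*(-20) = 540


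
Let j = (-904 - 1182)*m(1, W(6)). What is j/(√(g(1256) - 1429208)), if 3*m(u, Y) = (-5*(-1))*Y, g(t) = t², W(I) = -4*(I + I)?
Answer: 41720*√37082/18541 ≈ 433.30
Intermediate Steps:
W(I) = -8*I
m(u, Y) = 5*Y/3 (m(u, Y) = ((-5*(-1))*Y)/3 = (5*Y)/3 = 5*Y/3)
j = 166880 (j = (-904 - 1182)*(5*(-8*6)/3) = -10430*(-48)/3 = -2086*(-80) = 166880)
j/(√(g(1256) - 1429208)) = 166880/(√(1256² - 1429208)) = 166880/(√(1577536 - 1429208)) = 166880/(√148328) = 166880/((2*√37082)) = 166880*(√37082/74164) = 41720*√37082/18541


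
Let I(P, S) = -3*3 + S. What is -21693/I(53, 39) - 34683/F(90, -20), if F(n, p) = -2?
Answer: 83092/5 ≈ 16618.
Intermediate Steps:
I(P, S) = -9 + S
-21693/I(53, 39) - 34683/F(90, -20) = -21693/(-9 + 39) - 34683/(-2) = -21693/30 - 34683*(-½) = -21693*1/30 + 34683/2 = -7231/10 + 34683/2 = 83092/5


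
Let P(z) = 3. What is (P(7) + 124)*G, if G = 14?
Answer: 1778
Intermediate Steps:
(P(7) + 124)*G = (3 + 124)*14 = 127*14 = 1778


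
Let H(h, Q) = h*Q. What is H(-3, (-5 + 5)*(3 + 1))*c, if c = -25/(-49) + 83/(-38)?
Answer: 0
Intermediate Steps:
c = -3117/1862 (c = -25*(-1/49) + 83*(-1/38) = 25/49 - 83/38 = -3117/1862 ≈ -1.6740)
H(h, Q) = Q*h
H(-3, (-5 + 5)*(3 + 1))*c = (((-5 + 5)*(3 + 1))*(-3))*(-3117/1862) = ((0*4)*(-3))*(-3117/1862) = (0*(-3))*(-3117/1862) = 0*(-3117/1862) = 0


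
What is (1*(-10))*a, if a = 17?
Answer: -170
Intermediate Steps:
(1*(-10))*a = (1*(-10))*17 = -10*17 = -170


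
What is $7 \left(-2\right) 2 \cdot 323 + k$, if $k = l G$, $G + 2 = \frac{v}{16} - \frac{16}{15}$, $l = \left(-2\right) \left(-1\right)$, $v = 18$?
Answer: $- \frac{542873}{60} \approx -9047.9$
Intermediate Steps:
$l = 2$
$G = - \frac{233}{120}$ ($G = -2 + \left(\frac{18}{16} - \frac{16}{15}\right) = -2 + \left(18 \cdot \frac{1}{16} - \frac{16}{15}\right) = -2 + \left(\frac{9}{8} - \frac{16}{15}\right) = -2 + \frac{7}{120} = - \frac{233}{120} \approx -1.9417$)
$k = - \frac{233}{60}$ ($k = 2 \left(- \frac{233}{120}\right) = - \frac{233}{60} \approx -3.8833$)
$7 \left(-2\right) 2 \cdot 323 + k = 7 \left(-2\right) 2 \cdot 323 - \frac{233}{60} = \left(-14\right) 2 \cdot 323 - \frac{233}{60} = \left(-28\right) 323 - \frac{233}{60} = -9044 - \frac{233}{60} = - \frac{542873}{60}$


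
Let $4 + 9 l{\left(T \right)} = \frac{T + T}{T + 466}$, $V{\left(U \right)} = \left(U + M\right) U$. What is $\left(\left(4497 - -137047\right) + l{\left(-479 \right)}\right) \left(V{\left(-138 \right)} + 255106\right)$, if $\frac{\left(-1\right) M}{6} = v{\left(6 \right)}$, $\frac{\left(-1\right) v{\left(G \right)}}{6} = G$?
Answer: $\frac{1348894409156}{39} \approx 3.4587 \cdot 10^{10}$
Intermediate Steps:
$v{\left(G \right)} = - 6 G$
$M = 216$ ($M = - 6 \left(\left(-6\right) 6\right) = \left(-6\right) \left(-36\right) = 216$)
$V{\left(U \right)} = U \left(216 + U\right)$ ($V{\left(U \right)} = \left(U + 216\right) U = \left(216 + U\right) U = U \left(216 + U\right)$)
$l{\left(T \right)} = - \frac{4}{9} + \frac{2 T}{9 \left(466 + T\right)}$ ($l{\left(T \right)} = - \frac{4}{9} + \frac{\left(T + T\right) \frac{1}{T + 466}}{9} = - \frac{4}{9} + \frac{2 T \frac{1}{466 + T}}{9} = - \frac{4}{9} + \frac{2 T}{9 \left(466 + T\right)}$)
$\left(\left(4497 - -137047\right) + l{\left(-479 \right)}\right) \left(V{\left(-138 \right)} + 255106\right) = \left(\left(4497 - -137047\right) + \frac{2 \left(-932 - -479\right)}{9 \left(466 - 479\right)}\right) \left(- 138 \left(216 - 138\right) + 255106\right) = \left(\left(4497 + 137047\right) + \frac{2 \left(-932 + 479\right)}{9 \left(-13\right)}\right) \left(\left(-138\right) 78 + 255106\right) = \left(141544 + \frac{2}{9} \left(- \frac{1}{13}\right) \left(-453\right)\right) \left(-10764 + 255106\right) = \left(141544 + \frac{302}{39}\right) 244342 = \frac{5520518}{39} \cdot 244342 = \frac{1348894409156}{39}$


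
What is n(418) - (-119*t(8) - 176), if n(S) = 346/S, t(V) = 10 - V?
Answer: 86699/209 ≈ 414.83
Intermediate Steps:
n(418) - (-119*t(8) - 176) = 346/418 - (-119*(10 - 1*8) - 176) = 346*(1/418) - (-119*(10 - 8) - 176) = 173/209 - (-119*2 - 176) = 173/209 - (-238 - 176) = 173/209 - 1*(-414) = 173/209 + 414 = 86699/209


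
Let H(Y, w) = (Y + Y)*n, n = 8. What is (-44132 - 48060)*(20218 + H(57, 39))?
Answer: -1948016960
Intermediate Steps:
H(Y, w) = 16*Y (H(Y, w) = (Y + Y)*8 = (2*Y)*8 = 16*Y)
(-44132 - 48060)*(20218 + H(57, 39)) = (-44132 - 48060)*(20218 + 16*57) = -92192*(20218 + 912) = -92192*21130 = -1948016960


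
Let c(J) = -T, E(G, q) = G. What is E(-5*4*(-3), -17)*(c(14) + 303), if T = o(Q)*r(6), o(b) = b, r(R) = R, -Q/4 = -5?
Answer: 10980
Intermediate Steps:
Q = 20 (Q = -4*(-5) = 20)
T = 120 (T = 20*6 = 120)
c(J) = -120 (c(J) = -1*120 = -120)
E(-5*4*(-3), -17)*(c(14) + 303) = (-5*4*(-3))*(-120 + 303) = -20*(-3)*183 = 60*183 = 10980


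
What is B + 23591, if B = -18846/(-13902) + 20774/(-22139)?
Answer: 93088217498/3945851 ≈ 23591.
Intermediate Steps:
B = 1646557/3945851 (B = -18846*(-1/13902) + 20774*(-1/22139) = 3141/2317 - 1598/1703 = 1646557/3945851 ≈ 0.41729)
B + 23591 = 1646557/3945851 + 23591 = 93088217498/3945851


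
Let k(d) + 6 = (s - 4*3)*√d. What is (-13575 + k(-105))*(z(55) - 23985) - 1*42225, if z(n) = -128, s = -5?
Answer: 327436428 + 409921*I*√105 ≈ 3.2744e+8 + 4.2004e+6*I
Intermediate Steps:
k(d) = -6 - 17*√d (k(d) = -6 + (-5 - 4*3)*√d = -6 + (-5 - 12)*√d = -6 - 17*√d)
(-13575 + k(-105))*(z(55) - 23985) - 1*42225 = (-13575 + (-6 - 17*I*√105))*(-128 - 23985) - 1*42225 = (-13575 + (-6 - 17*I*√105))*(-24113) - 42225 = (-13581 - 17*I*√105)*(-24113) - 42225 = (327478653 + 409921*I*√105) - 42225 = 327436428 + 409921*I*√105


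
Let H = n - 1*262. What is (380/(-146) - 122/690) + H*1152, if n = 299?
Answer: 1073415437/25185 ≈ 42621.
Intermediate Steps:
H = 37 (H = 299 - 1*262 = 299 - 262 = 37)
(380/(-146) - 122/690) + H*1152 = (380/(-146) - 122/690) + 37*1152 = (380*(-1/146) - 122*1/690) + 42624 = (-190/73 - 61/345) + 42624 = -70003/25185 + 42624 = 1073415437/25185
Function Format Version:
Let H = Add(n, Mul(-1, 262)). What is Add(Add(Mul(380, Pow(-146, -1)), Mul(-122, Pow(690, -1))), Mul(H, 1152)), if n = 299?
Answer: Rational(1073415437, 25185) ≈ 42621.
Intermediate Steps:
H = 37 (H = Add(299, Mul(-1, 262)) = Add(299, -262) = 37)
Add(Add(Mul(380, Pow(-146, -1)), Mul(-122, Pow(690, -1))), Mul(H, 1152)) = Add(Add(Mul(380, Pow(-146, -1)), Mul(-122, Pow(690, -1))), Mul(37, 1152)) = Add(Add(Mul(380, Rational(-1, 146)), Mul(-122, Rational(1, 690))), 42624) = Add(Add(Rational(-190, 73), Rational(-61, 345)), 42624) = Add(Rational(-70003, 25185), 42624) = Rational(1073415437, 25185)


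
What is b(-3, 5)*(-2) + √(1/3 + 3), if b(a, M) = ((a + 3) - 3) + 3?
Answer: √30/3 ≈ 1.8257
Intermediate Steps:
b(a, M) = 3 + a (b(a, M) = ((3 + a) - 3) + 3 = a + 3 = 3 + a)
b(-3, 5)*(-2) + √(1/3 + 3) = (3 - 3)*(-2) + √(1/3 + 3) = 0*(-2) + √(⅓ + 3) = 0 + √(10/3) = 0 + √30/3 = √30/3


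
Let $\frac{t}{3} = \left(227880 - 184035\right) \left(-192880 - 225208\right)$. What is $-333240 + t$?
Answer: $-54993538320$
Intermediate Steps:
$t = -54993205080$ ($t = 3 \left(227880 - 184035\right) \left(-192880 - 225208\right) = 3 \cdot 43845 \left(-418088\right) = 3 \left(-18331068360\right) = -54993205080$)
$-333240 + t = -333240 - 54993205080 = -54993538320$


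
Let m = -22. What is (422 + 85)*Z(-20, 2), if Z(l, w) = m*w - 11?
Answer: -27885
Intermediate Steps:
Z(l, w) = -11 - 22*w (Z(l, w) = -22*w - 11 = -11 - 22*w)
(422 + 85)*Z(-20, 2) = (422 + 85)*(-11 - 22*2) = 507*(-11 - 44) = 507*(-55) = -27885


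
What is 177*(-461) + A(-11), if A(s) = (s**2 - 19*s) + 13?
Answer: -81254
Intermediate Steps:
A(s) = 13 + s**2 - 19*s
177*(-461) + A(-11) = 177*(-461) + (13 + (-11)**2 - 19*(-11)) = -81597 + (13 + 121 + 209) = -81597 + 343 = -81254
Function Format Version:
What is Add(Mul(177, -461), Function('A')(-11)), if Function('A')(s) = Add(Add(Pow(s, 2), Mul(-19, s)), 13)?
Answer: -81254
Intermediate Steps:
Function('A')(s) = Add(13, Pow(s, 2), Mul(-19, s))
Add(Mul(177, -461), Function('A')(-11)) = Add(Mul(177, -461), Add(13, Pow(-11, 2), Mul(-19, -11))) = Add(-81597, Add(13, 121, 209)) = Add(-81597, 343) = -81254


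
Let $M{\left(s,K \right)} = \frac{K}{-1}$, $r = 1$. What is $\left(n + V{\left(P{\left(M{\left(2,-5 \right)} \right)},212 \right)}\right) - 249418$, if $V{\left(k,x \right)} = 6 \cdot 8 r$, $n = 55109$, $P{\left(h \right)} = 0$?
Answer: $-194261$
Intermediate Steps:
$M{\left(s,K \right)} = - K$ ($M{\left(s,K \right)} = K \left(-1\right) = - K$)
$V{\left(k,x \right)} = 48$ ($V{\left(k,x \right)} = 6 \cdot 8 \cdot 1 = 48 \cdot 1 = 48$)
$\left(n + V{\left(P{\left(M{\left(2,-5 \right)} \right)},212 \right)}\right) - 249418 = \left(55109 + 48\right) - 249418 = 55157 - 249418 = -194261$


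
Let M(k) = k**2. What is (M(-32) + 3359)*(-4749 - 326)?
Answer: -22243725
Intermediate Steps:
(M(-32) + 3359)*(-4749 - 326) = ((-32)**2 + 3359)*(-4749 - 326) = (1024 + 3359)*(-5075) = 4383*(-5075) = -22243725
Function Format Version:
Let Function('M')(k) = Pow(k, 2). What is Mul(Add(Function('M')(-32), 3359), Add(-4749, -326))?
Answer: -22243725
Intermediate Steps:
Mul(Add(Function('M')(-32), 3359), Add(-4749, -326)) = Mul(Add(Pow(-32, 2), 3359), Add(-4749, -326)) = Mul(Add(1024, 3359), -5075) = Mul(4383, -5075) = -22243725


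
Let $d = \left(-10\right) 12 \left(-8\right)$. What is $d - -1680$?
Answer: $2640$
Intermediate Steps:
$d = 960$ ($d = \left(-120\right) \left(-8\right) = 960$)
$d - -1680 = 960 - -1680 = 960 + 1680 = 2640$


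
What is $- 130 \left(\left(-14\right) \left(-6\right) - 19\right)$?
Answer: $-8450$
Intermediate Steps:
$- 130 \left(\left(-14\right) \left(-6\right) - 19\right) = - 130 \left(84 - 19\right) = \left(-130\right) 65 = -8450$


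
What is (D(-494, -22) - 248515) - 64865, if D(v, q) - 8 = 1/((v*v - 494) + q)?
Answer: -76312349439/243520 ≈ -3.1337e+5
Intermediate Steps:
D(v, q) = 8 + 1/(-494 + q + v**2) (D(v, q) = 8 + 1/((v*v - 494) + q) = 8 + 1/((v**2 - 494) + q) = 8 + 1/((-494 + v**2) + q) = 8 + 1/(-494 + q + v**2))
(D(-494, -22) - 248515) - 64865 = ((-3951 + 8*(-22) + 8*(-494)**2)/(-494 - 22 + (-494)**2) - 248515) - 64865 = ((-3951 - 176 + 8*244036)/(-494 - 22 + 244036) - 248515) - 64865 = ((-3951 - 176 + 1952288)/243520 - 248515) - 64865 = ((1/243520)*1948161 - 248515) - 64865 = (1948161/243520 - 248515) - 64865 = -60516424639/243520 - 64865 = -76312349439/243520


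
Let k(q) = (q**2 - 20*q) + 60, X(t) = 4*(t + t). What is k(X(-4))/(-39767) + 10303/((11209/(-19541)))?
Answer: -8006346139257/445748303 ≈ -17962.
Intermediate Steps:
X(t) = 8*t (X(t) = 4*(2*t) = 8*t)
k(q) = 60 + q**2 - 20*q
k(X(-4))/(-39767) + 10303/((11209/(-19541))) = (60 + (8*(-4))**2 - 160*(-4))/(-39767) + 10303/((11209/(-19541))) = (60 + (-32)**2 - 20*(-32))*(-1/39767) + 10303/((11209*(-1/19541))) = (60 + 1024 + 640)*(-1/39767) + 10303/(-11209/19541) = 1724*(-1/39767) + 10303*(-19541/11209) = -1724/39767 - 201330923/11209 = -8006346139257/445748303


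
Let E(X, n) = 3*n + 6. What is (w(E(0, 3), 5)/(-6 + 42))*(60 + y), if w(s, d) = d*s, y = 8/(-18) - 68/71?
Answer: 234025/1917 ≈ 122.08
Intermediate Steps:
y = -896/639 (y = 8*(-1/18) - 68*1/71 = -4/9 - 68/71 = -896/639 ≈ -1.4022)
E(X, n) = 6 + 3*n
(w(E(0, 3), 5)/(-6 + 42))*(60 + y) = ((5*(6 + 3*3))/(-6 + 42))*(60 - 896/639) = ((5*(6 + 9))/36)*(37444/639) = ((5*15)*(1/36))*(37444/639) = (75*(1/36))*(37444/639) = (25/12)*(37444/639) = 234025/1917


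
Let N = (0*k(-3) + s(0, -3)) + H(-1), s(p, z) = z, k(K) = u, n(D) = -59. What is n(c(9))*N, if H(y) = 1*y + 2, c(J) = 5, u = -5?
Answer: 118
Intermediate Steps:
k(K) = -5
H(y) = 2 + y (H(y) = y + 2 = 2 + y)
N = -2 (N = (0*(-5) - 3) + (2 - 1) = (0 - 3) + 1 = -3 + 1 = -2)
n(c(9))*N = -59*(-2) = 118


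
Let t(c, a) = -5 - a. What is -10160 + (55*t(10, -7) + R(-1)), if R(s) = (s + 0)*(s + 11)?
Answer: -10060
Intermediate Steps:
R(s) = s*(11 + s)
-10160 + (55*t(10, -7) + R(-1)) = -10160 + (55*(-5 - 1*(-7)) - (11 - 1)) = -10160 + (55*(-5 + 7) - 1*10) = -10160 + (55*2 - 10) = -10160 + (110 - 10) = -10160 + 100 = -10060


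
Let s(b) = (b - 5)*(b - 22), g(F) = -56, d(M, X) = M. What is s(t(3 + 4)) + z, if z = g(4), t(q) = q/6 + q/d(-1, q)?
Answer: 8839/36 ≈ 245.53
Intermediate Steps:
t(q) = -5*q/6 (t(q) = q/6 + q/(-1) = q*(⅙) + q*(-1) = q/6 - q = -5*q/6)
s(b) = (-22 + b)*(-5 + b) (s(b) = (-5 + b)*(-22 + b) = (-22 + b)*(-5 + b))
z = -56
s(t(3 + 4)) + z = (110 + (-5*(3 + 4)/6)² - (-45)*(3 + 4)/2) - 56 = (110 + (-⅚*7)² - (-45)*7/2) - 56 = (110 + (-35/6)² - 27*(-35/6)) - 56 = (110 + 1225/36 + 315/2) - 56 = 10855/36 - 56 = 8839/36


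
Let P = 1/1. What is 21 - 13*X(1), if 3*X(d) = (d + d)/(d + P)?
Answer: 50/3 ≈ 16.667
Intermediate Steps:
P = 1
X(d) = 2*d/(3*(1 + d)) (X(d) = ((d + d)/(d + 1))/3 = ((2*d)/(1 + d))/3 = (2*d/(1 + d))/3 = 2*d/(3*(1 + d)))
21 - 13*X(1) = 21 - 26/(3*(1 + 1)) = 21 - 26/(3*2) = 21 - 13*⅓ = 21 - 13/3 = 50/3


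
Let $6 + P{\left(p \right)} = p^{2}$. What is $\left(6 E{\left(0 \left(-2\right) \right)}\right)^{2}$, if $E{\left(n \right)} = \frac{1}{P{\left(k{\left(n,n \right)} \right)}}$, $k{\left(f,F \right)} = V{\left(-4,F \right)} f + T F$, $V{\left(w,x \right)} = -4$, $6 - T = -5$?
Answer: $1$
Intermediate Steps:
$T = 11$ ($T = 6 - -5 = 6 + 5 = 11$)
$k{\left(f,F \right)} = - 4 f + 11 F$
$P{\left(p \right)} = -6 + p^{2}$
$E{\left(n \right)} = \frac{1}{-6 + 49 n^{2}}$ ($E{\left(n \right)} = \frac{1}{-6 + \left(- 4 n + 11 n\right)^{2}} = \frac{1}{-6 + \left(7 n\right)^{2}} = \frac{1}{-6 + 49 n^{2}}$)
$\left(6 E{\left(0 \left(-2\right) \right)}\right)^{2} = \left(\frac{6}{-6 + 49 \left(0 \left(-2\right)\right)^{2}}\right)^{2} = \left(\frac{6}{-6 + 49 \cdot 0^{2}}\right)^{2} = \left(\frac{6}{-6 + 49 \cdot 0}\right)^{2} = \left(\frac{6}{-6 + 0}\right)^{2} = \left(\frac{6}{-6}\right)^{2} = \left(6 \left(- \frac{1}{6}\right)\right)^{2} = \left(-1\right)^{2} = 1$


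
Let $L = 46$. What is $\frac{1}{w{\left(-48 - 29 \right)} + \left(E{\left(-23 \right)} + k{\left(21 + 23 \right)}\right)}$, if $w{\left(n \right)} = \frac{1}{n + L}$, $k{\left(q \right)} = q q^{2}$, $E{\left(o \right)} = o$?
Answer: $\frac{31}{2639990} \approx 1.1742 \cdot 10^{-5}$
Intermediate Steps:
$k{\left(q \right)} = q^{3}$
$w{\left(n \right)} = \frac{1}{46 + n}$ ($w{\left(n \right)} = \frac{1}{n + 46} = \frac{1}{46 + n}$)
$\frac{1}{w{\left(-48 - 29 \right)} + \left(E{\left(-23 \right)} + k{\left(21 + 23 \right)}\right)} = \frac{1}{\frac{1}{46 - 77} - \left(23 - \left(21 + 23\right)^{3}\right)} = \frac{1}{\frac{1}{46 - 77} - \left(23 - 44^{3}\right)} = \frac{1}{\frac{1}{46 - 77} + \left(-23 + 85184\right)} = \frac{1}{\frac{1}{-31} + 85161} = \frac{1}{- \frac{1}{31} + 85161} = \frac{1}{\frac{2639990}{31}} = \frac{31}{2639990}$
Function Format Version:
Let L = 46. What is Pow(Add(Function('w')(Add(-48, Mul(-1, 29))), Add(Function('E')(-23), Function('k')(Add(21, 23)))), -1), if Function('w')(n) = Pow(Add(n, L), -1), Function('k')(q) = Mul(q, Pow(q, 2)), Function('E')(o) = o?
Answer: Rational(31, 2639990) ≈ 1.1742e-5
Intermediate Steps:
Function('k')(q) = Pow(q, 3)
Function('w')(n) = Pow(Add(46, n), -1) (Function('w')(n) = Pow(Add(n, 46), -1) = Pow(Add(46, n), -1))
Pow(Add(Function('w')(Add(-48, Mul(-1, 29))), Add(Function('E')(-23), Function('k')(Add(21, 23)))), -1) = Pow(Add(Pow(Add(46, Add(-48, Mul(-1, 29))), -1), Add(-23, Pow(Add(21, 23), 3))), -1) = Pow(Add(Pow(Add(46, Add(-48, -29)), -1), Add(-23, Pow(44, 3))), -1) = Pow(Add(Pow(Add(46, -77), -1), Add(-23, 85184)), -1) = Pow(Add(Pow(-31, -1), 85161), -1) = Pow(Add(Rational(-1, 31), 85161), -1) = Pow(Rational(2639990, 31), -1) = Rational(31, 2639990)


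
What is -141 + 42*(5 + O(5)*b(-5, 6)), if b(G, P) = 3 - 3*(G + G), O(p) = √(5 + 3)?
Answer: 69 + 2772*√2 ≈ 3989.2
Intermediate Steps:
O(p) = 2*√2 (O(p) = √8 = 2*√2)
b(G, P) = 3 - 6*G (b(G, P) = 3 - 3*2*G = 3 - 6*G)
-141 + 42*(5 + O(5)*b(-5, 6)) = -141 + 42*(5 + (2*√2)*(3 - 6*(-5))) = -141 + 42*(5 + (2*√2)*(3 + 30)) = -141 + 42*(5 + (2*√2)*33) = -141 + 42*(5 + 66*√2) = -141 + (210 + 2772*√2) = 69 + 2772*√2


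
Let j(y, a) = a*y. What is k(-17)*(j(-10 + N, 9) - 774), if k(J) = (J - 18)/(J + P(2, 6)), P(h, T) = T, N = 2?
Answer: -29610/11 ≈ -2691.8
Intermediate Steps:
k(J) = (-18 + J)/(6 + J) (k(J) = (J - 18)/(J + 6) = (-18 + J)/(6 + J))
k(-17)*(j(-10 + N, 9) - 774) = ((-18 - 17)/(6 - 17))*(9*(-10 + 2) - 774) = (-35/(-11))*(9*(-8) - 774) = (-1/11*(-35))*(-72 - 774) = (35/11)*(-846) = -29610/11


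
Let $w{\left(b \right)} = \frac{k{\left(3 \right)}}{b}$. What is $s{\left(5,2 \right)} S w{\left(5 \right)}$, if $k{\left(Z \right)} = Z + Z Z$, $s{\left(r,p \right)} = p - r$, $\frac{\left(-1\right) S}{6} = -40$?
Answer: $-1728$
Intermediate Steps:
$S = 240$ ($S = \left(-6\right) \left(-40\right) = 240$)
$k{\left(Z \right)} = Z + Z^{2}$
$w{\left(b \right)} = \frac{12}{b}$ ($w{\left(b \right)} = \frac{3 \left(1 + 3\right)}{b} = \frac{3 \cdot 4}{b} = \frac{12}{b}$)
$s{\left(5,2 \right)} S w{\left(5 \right)} = \left(2 - 5\right) 240 \cdot \frac{12}{5} = \left(2 - 5\right) 240 \cdot 12 \cdot \frac{1}{5} = \left(-3\right) 240 \cdot \frac{12}{5} = \left(-720\right) \frac{12}{5} = -1728$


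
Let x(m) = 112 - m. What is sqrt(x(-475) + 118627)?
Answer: 3*sqrt(13246) ≈ 345.27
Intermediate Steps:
sqrt(x(-475) + 118627) = sqrt((112 - 1*(-475)) + 118627) = sqrt((112 + 475) + 118627) = sqrt(587 + 118627) = sqrt(119214) = 3*sqrt(13246)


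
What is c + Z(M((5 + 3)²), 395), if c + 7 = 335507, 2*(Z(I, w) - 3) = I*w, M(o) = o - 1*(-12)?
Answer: 350513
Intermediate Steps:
M(o) = 12 + o (M(o) = o + 12 = 12 + o)
Z(I, w) = 3 + I*w/2 (Z(I, w) = 3 + (I*w)/2 = 3 + I*w/2)
c = 335500 (c = -7 + 335507 = 335500)
c + Z(M((5 + 3)²), 395) = 335500 + (3 + (½)*(12 + (5 + 3)²)*395) = 335500 + (3 + (½)*(12 + 8²)*395) = 335500 + (3 + (½)*(12 + 64)*395) = 335500 + (3 + (½)*76*395) = 335500 + (3 + 15010) = 335500 + 15013 = 350513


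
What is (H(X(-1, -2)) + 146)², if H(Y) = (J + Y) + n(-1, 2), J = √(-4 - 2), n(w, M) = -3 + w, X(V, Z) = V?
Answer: (141 + I*√6)² ≈ 19875.0 + 690.76*I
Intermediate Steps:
J = I*√6 (J = √(-6) = I*√6 ≈ 2.4495*I)
H(Y) = -4 + Y + I*√6 (H(Y) = (I*√6 + Y) + (-3 - 1) = (Y + I*√6) - 4 = -4 + Y + I*√6)
(H(X(-1, -2)) + 146)² = ((-4 - 1 + I*√6) + 146)² = ((-5 + I*√6) + 146)² = (141 + I*√6)²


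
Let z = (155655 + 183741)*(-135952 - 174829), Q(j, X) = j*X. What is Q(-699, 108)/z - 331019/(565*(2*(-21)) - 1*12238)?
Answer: 2909597329449125/316152210619264 ≈ 9.2032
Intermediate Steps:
Q(j, X) = X*j
z = -105477828276 (z = 339396*(-310781) = -105477828276)
Q(-699, 108)/z - 331019/(565*(2*(-21)) - 1*12238) = (108*(-699))/(-105477828276) - 331019/(565*(2*(-21)) - 1*12238) = -75492*(-1/105477828276) - 331019/(565*(-42) - 12238) = 6291/8789819023 - 331019/(-23730 - 12238) = 6291/8789819023 - 331019/(-35968) = 6291/8789819023 - 331019*(-1/35968) = 6291/8789819023 + 331019/35968 = 2909597329449125/316152210619264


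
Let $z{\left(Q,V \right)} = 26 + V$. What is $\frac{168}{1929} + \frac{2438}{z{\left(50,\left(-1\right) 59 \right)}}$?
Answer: $- \frac{1565786}{21219} \approx -73.792$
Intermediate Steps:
$\frac{168}{1929} + \frac{2438}{z{\left(50,\left(-1\right) 59 \right)}} = \frac{168}{1929} + \frac{2438}{26 - 59} = 168 \cdot \frac{1}{1929} + \frac{2438}{26 - 59} = \frac{56}{643} + \frac{2438}{-33} = \frac{56}{643} + 2438 \left(- \frac{1}{33}\right) = \frac{56}{643} - \frac{2438}{33} = - \frac{1565786}{21219}$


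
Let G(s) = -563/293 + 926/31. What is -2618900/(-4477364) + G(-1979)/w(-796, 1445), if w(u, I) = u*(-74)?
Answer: 350578425579165/598875454343912 ≈ 0.58539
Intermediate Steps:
w(u, I) = -74*u
G(s) = 253865/9083 (G(s) = -563*1/293 + 926*(1/31) = -563/293 + 926/31 = 253865/9083)
-2618900/(-4477364) + G(-1979)/w(-796, 1445) = -2618900/(-4477364) + 253865/(9083*((-74*(-796)))) = -2618900*(-1/4477364) + (253865/9083)/58904 = 654725/1119341 + (253865/9083)*(1/58904) = 654725/1119341 + 253865/535025032 = 350578425579165/598875454343912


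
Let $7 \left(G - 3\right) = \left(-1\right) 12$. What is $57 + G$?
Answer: $\frac{408}{7} \approx 58.286$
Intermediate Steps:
$G = \frac{9}{7}$ ($G = 3 + \frac{\left(-1\right) 12}{7} = 3 + \frac{1}{7} \left(-12\right) = 3 - \frac{12}{7} = \frac{9}{7} \approx 1.2857$)
$57 + G = 57 + \frac{9}{7} = \frac{408}{7}$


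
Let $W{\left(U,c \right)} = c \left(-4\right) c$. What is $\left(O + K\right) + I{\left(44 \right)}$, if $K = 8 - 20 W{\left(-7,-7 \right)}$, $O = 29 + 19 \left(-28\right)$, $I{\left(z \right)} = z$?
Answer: $3469$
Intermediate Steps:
$W{\left(U,c \right)} = - 4 c^{2}$ ($W{\left(U,c \right)} = - 4 c c = - 4 c^{2}$)
$O = -503$ ($O = 29 - 532 = -503$)
$K = 3928$ ($K = 8 - 20 \left(- 4 \left(-7\right)^{2}\right) = 8 - 20 \left(\left(-4\right) 49\right) = 8 - -3920 = 8 + 3920 = 3928$)
$\left(O + K\right) + I{\left(44 \right)} = \left(-503 + 3928\right) + 44 = 3425 + 44 = 3469$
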